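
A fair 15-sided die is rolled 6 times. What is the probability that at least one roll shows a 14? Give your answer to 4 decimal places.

0.3390

P(no roll shows a 14) = (14/15)^6 ≈ 0.6610.
P(at least one) = 1 − 0.6610 = 0.3390.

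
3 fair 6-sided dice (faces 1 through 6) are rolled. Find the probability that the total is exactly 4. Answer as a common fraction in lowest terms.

There are 6^3 = 216 equally likely outcomes.
The number of ordered 3-tuples from {1,…,6} summing to 4 is 3.
P(sum = 4) = 3/216 = 1/72.

1/72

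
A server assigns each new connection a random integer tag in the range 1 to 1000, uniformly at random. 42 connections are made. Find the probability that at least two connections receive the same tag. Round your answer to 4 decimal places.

0.5824

It's easier to compute the probability that all 42 are distinct.
P(all distinct) = 1000/1000 · 999/1000 · ··· · 959/1000 ≈ 0.4176.
So the probability of at least one match is 1 − 0.4176 = 0.5824.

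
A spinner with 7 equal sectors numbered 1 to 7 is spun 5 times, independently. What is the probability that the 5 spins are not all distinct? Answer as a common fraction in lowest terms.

P(all 5 different) = 7/7 · 6/7 · ··· · 3/7 = 360/2401.
P(at least two equal) = 1 − 360/2401 = 2041/2401.

2041/2401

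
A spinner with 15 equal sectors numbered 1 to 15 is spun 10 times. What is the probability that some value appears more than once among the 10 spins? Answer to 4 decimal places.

P(all 10 different) = 15/15 · 14/15 · ··· · 6/15 ≈ 0.0189.
P(at least two equal) = 1 − 0.0189 = 0.9811.

0.9811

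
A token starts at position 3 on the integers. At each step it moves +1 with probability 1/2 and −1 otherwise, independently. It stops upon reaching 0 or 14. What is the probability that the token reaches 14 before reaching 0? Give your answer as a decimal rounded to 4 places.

With a fair step, P(i) = ½P(i−1) + ½P(i+1) with P(0)=0, P(14)=1 has the linear solution P(i) = i/14.
P(3) = 3/14 ≈ 0.2143.

0.2143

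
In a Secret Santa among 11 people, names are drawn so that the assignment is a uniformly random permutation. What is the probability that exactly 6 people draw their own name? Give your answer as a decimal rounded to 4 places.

0.0005

Choose which 6 of the 11 are fixed: C(11,6) = 462 ways.
The remaining 5 must have no fixed point: D(5) = 44.
P = 462·44/39916800 = 11/21600 ≈ 0.0005.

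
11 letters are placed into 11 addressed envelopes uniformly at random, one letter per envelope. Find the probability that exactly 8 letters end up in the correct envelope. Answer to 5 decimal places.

Choose which 8 of the 11 are fixed: C(11,8) = 165 ways.
The remaining 3 must have no fixed point: D(3) = 2.
P = 165·2/39916800 = 1/120960 ≈ 0.00001.

0.00001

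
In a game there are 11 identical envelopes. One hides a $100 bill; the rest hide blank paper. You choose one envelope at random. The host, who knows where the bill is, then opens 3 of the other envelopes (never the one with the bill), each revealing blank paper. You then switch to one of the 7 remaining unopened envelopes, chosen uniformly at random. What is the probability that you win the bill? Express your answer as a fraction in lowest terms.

10/77

Your original envelope holds the bill with probability 1/11, so the other 10 collectively hold it with probability 10/11.
The host can always find 3 empty envelopes to open, so the reveals don't change that 10/11; it is now spread over the 7 remaining unopened envelopes.
P(win by switching) = (10/11) · (1/7) = 10/77.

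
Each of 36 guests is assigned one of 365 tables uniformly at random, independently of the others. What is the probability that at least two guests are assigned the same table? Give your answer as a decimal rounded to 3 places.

It's easier to compute the probability that all 36 are distinct.
P(all distinct) = 365/365 · 364/365 · ··· · 330/365 ≈ 0.168.
So the probability of at least one match is 1 − 0.168 = 0.832.

0.832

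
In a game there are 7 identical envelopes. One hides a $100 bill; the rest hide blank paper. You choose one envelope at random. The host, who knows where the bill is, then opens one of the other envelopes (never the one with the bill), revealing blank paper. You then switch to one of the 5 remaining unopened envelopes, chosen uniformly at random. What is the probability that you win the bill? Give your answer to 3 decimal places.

0.171

Your original envelope holds the bill with probability 1/7, so the other 6 collectively hold it with probability 6/7.
The host can always find an empty envelope to open, so this doesn't change that 6/7; it is now spread over the 5 remaining unopened envelopes.
P(win by switching) = (6/7) · (1/5) = 6/35 ≈ 0.171.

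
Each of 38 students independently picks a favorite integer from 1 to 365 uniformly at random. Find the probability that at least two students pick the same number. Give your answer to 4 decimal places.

It's easier to compute the probability that all 38 are distinct.
P(all distinct) = 365/365 · 364/365 · ··· · 328/365 ≈ 0.1359.
So the probability of at least one match is 1 − 0.1359 = 0.8641.

0.8641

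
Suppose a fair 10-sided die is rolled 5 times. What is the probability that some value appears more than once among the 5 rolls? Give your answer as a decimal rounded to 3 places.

P(all 5 different) = 10/10 · 9/10 · ··· · 6/10 ≈ 0.302.
P(at least two equal) = 1 − 0.302 = 0.698.

0.698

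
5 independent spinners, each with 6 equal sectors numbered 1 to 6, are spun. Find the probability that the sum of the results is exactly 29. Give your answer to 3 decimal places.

There are 6^5 = 7776 equally likely outcomes.
The number of ordered 5-tuples from {1,…,6} summing to 29 is 5.
P(sum = 29) = 5/7776 ≈ 0.001.

0.001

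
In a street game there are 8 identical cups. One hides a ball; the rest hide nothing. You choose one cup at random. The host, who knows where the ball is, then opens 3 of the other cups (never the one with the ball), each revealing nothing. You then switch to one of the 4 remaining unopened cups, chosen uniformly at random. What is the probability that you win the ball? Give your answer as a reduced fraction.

7/32

Your original cup holds the ball with probability 1/8, so the other 7 collectively hold it with probability 7/8.
The host can always find 3 empty cups to open, so the reveals don't change that 7/8; it is now spread over the 4 remaining unopened cups.
P(win by switching) = (7/8) · (1/4) = 7/32.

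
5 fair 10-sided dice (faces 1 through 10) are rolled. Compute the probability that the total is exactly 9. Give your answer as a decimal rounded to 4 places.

There are 10^5 = 100000 equally likely outcomes.
The number of ordered 5-tuples from {1,…,10} summing to 9 is 70.
P(sum = 9) = 70/100000 = 7/10000 ≈ 0.0007.

0.0007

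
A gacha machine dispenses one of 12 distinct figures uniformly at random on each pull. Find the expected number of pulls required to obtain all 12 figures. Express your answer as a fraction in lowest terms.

After i distinct types are collected, each trial gives a new one with probability (12−i)/12, so the expected wait for the next new type is 12/(12−i).
E = 12/12 + 12/11 + 12/10 + 12/9 + 12/8 + 12/7 + 12/6 + 12/5 + 12/4 + 12/3 + 12/2 + 12/1 = 86021/2310.

86021/2310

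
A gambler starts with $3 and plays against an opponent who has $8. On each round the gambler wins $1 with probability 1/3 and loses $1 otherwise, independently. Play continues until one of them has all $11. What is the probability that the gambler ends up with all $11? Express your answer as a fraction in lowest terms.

7/2047

Let r = q/p = (2/3)/(1/3) = 2. The recurrence P(i) = p·P(i+1) + q·P(i−1) with P(0)=0, P(11)=1 gives P(i) = (1 − r^i)/(1 − r^11).
P(3) = (1 − (2)^3) / (1 − (2)^11) = 7/2047.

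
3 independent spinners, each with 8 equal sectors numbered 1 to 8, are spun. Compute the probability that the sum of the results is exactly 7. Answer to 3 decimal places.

0.029

There are 8^3 = 512 equally likely outcomes.
The number of ordered 3-tuples from {1,…,8} summing to 7 is 15.
P(sum = 7) = 15/512 ≈ 0.029.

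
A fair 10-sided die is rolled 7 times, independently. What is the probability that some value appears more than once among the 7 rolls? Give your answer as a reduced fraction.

2936/3125

P(all 7 different) = 10/10 · 9/10 · ··· · 4/10 = 189/3125.
P(at least two equal) = 1 − 189/3125 = 2936/3125.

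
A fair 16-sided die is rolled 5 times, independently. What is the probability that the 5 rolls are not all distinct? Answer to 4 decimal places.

P(all 5 different) = 16/16 · 15/16 · ··· · 12/16 ≈ 0.4999.
P(at least two equal) = 1 − 0.4999 = 0.5001.

0.5001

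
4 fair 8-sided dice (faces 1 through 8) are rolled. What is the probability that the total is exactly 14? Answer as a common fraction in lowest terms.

There are 8^4 = 4096 equally likely outcomes.
The number of ordered 4-tuples from {1,…,8} summing to 14 is 246.
P(sum = 14) = 246/4096 = 123/2048.

123/2048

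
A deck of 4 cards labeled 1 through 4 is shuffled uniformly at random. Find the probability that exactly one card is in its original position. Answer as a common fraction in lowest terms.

1/3

Choose which one is fixed: C(4,1) = 4 ways.
The remaining 3 must have no fixed point: D(3) = 2.
P = 4·2/24 = 1/3.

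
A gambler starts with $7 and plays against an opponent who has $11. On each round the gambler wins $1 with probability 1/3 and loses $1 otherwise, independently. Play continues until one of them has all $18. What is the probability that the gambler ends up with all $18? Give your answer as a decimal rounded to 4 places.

0.0005

Let r = q/p = (2/3)/(1/3) = 2. The recurrence P(i) = p·P(i+1) + q·P(i−1) with P(0)=0, P(18)=1 gives P(i) = (1 − r^i)/(1 − r^18).
P(7) = (1 − (2)^7) / (1 − (2)^18) = 127/262143 ≈ 0.0005.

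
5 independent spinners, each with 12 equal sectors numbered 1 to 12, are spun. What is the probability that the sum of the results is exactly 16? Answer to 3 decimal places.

0.005

There are 12^5 = 248832 equally likely outcomes.
The number of ordered 5-tuples from {1,…,12} summing to 16 is 1365.
P(sum = 16) = 1365/248832 = 455/82944 ≈ 0.005.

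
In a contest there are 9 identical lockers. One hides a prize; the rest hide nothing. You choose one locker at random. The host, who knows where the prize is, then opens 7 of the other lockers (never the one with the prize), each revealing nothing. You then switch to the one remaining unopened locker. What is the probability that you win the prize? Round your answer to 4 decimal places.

0.8889

Your original locker holds the prize with probability 1/9, so the other 8 collectively hold it with probability 8/9.
The host can always find 7 empty lockers to open, so the reveals don't change that 8/9; it is now spread over the 1 remaining unopened locker.
P(win by switching) = (8/9) · (1/1) = 8/9 ≈ 0.8889.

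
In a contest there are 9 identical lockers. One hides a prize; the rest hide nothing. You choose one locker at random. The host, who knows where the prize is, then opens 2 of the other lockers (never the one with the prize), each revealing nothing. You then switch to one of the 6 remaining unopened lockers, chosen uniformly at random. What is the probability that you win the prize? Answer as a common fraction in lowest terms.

4/27

Your original locker holds the prize with probability 1/9, so the other 8 collectively hold it with probability 8/9.
The host can always find 2 empty lockers to open, so the reveals don't change that 8/9; it is now spread over the 6 remaining unopened lockers.
P(win by switching) = (8/9) · (1/6) = 4/27.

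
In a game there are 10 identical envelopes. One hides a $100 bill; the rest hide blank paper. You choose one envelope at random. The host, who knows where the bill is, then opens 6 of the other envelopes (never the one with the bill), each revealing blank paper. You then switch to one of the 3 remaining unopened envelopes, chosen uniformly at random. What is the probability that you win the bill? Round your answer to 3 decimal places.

0.300

Your original envelope holds the bill with probability 1/10, so the other 9 collectively hold it with probability 9/10.
The host can always find 6 empty envelopes to open, so the reveals don't change that 9/10; it is now spread over the 3 remaining unopened envelopes.
P(win by switching) = (9/10) · (1/3) = 3/10 ≈ 0.300.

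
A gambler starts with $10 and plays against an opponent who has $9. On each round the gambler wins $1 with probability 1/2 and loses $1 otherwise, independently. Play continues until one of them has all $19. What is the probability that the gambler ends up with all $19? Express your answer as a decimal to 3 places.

0.526

With a fair step, P(i) = ½P(i−1) + ½P(i+1) with P(0)=0, P(19)=1 has the linear solution P(i) = i/19.
P(10) = 10/19 ≈ 0.526.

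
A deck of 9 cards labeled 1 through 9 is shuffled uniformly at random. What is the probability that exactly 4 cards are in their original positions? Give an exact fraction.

11/720

Choose which 4 of the 9 are fixed: C(9,4) = 126 ways.
The remaining 5 must have no fixed point: D(5) = 44.
P = 126·44/362880 = 11/720.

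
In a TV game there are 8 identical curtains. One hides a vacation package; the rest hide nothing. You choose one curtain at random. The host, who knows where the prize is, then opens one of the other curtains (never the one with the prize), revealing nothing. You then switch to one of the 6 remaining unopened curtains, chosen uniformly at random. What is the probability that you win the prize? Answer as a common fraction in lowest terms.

Your original curtain holds the prize with probability 1/8, so the other 7 collectively hold it with probability 7/8.
The host can always find an empty curtain to open, so this doesn't change that 7/8; it is now spread over the 6 remaining unopened curtains.
P(win by switching) = (7/8) · (1/6) = 7/48.

7/48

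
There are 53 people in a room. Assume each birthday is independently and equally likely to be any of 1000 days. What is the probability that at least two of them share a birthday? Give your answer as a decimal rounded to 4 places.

It's easier to compute the probability that all 53 are distinct.
P(all distinct) = 1000/1000 · 999/1000 · ··· · 948/1000 ≈ 0.2459.
So the probability of at least one match is 1 − 0.2459 = 0.7541.

0.7541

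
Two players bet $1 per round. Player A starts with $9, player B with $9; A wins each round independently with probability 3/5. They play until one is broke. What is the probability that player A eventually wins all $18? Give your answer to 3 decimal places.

0.975

Let r = q/p = (2/5)/(3/5) = 2/3. The recurrence P(i) = p·P(i+1) + q·P(i−1) with P(0)=0, P(18)=1 gives P(i) = (1 − r^i)/(1 − r^18).
P(9) = (1 − (2/3)^9) / (1 − (2/3)^18) = 19683/20195 ≈ 0.975.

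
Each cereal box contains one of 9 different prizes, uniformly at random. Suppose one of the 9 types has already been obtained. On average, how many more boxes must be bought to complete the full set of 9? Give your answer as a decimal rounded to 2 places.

Starting from 1 distinct type, each trial gives a new one with probability (9−i)/9 when i types are held, so the wait for the next new type is 9/(9−i).
E = 9/8 + 9/7 + 9/6 + 9/5 + 9/4 + 9/3 + 9/2 + 9/1 = 6849/280 ≈ 24.46.

24.46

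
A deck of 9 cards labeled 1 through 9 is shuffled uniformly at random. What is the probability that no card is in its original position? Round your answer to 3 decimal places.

This is the derangement probability: permutations of 9 with no fixed point.
D(9) = 9! · (1 − 1/1! + 1/2! − ··· + (−1)^9/9!) = 133496.
P = 133496/362880 = 16687/45360 ≈ 0.368.

0.368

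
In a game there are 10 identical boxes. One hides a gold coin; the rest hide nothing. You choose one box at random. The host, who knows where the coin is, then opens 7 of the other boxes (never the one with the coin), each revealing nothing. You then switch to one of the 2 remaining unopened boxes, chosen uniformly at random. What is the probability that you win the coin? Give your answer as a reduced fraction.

Your original box holds the coin with probability 1/10, so the other 9 collectively hold it with probability 9/10.
The host can always find 7 empty boxes to open, so the reveals don't change that 9/10; it is now spread over the 2 remaining unopened boxes.
P(win by switching) = (9/10) · (1/2) = 9/20.

9/20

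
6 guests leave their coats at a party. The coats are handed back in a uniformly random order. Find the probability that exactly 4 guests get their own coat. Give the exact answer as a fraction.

1/48

Choose which 4 of the 6 are fixed: C(6,4) = 15 ways.
The remaining 2 must have no fixed point: D(2) = 1.
P = 15·1/720 = 1/48.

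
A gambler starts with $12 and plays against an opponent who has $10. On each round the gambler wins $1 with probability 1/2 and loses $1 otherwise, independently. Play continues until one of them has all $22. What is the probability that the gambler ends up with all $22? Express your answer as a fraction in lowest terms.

6/11

With a fair step, P(i) = ½P(i−1) + ½P(i+1) with P(0)=0, P(22)=1 has the linear solution P(i) = i/22.
P(12) = 12/22 = 6/11.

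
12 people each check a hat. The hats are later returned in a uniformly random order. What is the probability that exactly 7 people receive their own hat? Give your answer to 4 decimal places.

Choose which 7 of the 12 are fixed: C(12,7) = 792 ways.
The remaining 5 must have no fixed point: D(5) = 44.
P = 792·44/479001600 = 11/151200 ≈ 0.0001.

0.0001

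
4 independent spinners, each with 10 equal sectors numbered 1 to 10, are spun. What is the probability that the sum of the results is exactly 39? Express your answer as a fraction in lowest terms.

1/2500

There are 10^4 = 10000 equally likely outcomes.
The number of ordered 4-tuples from {1,…,10} summing to 39 is 4.
P(sum = 39) = 4/10000 = 1/2500.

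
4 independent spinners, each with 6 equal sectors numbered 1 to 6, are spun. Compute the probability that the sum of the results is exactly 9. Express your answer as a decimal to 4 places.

There are 6^4 = 1296 equally likely outcomes.
The number of ordered 4-tuples from {1,…,6} summing to 9 is 56.
P(sum = 9) = 56/1296 = 7/162 ≈ 0.0432.

0.0432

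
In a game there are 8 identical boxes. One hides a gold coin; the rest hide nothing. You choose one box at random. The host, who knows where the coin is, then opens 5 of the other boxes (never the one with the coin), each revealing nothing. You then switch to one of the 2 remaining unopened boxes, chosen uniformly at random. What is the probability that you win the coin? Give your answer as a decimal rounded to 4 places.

0.4375

Your original box holds the coin with probability 1/8, so the other 7 collectively hold it with probability 7/8.
The host can always find 5 empty boxes to open, so the reveals don't change that 7/8; it is now spread over the 2 remaining unopened boxes.
P(win by switching) = (7/8) · (1/2) = 7/16 ≈ 0.4375.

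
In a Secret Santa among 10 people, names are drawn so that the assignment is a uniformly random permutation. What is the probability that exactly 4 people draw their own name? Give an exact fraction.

Choose which 4 of the 10 are fixed: C(10,4) = 210 ways.
The remaining 6 must have no fixed point: D(6) = 265.
P = 210·265/3628800 = 53/3456.

53/3456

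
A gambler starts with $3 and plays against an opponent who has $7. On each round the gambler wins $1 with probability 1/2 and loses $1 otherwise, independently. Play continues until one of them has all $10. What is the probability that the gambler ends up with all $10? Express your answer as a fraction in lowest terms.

With a fair step, P(i) = ½P(i−1) + ½P(i+1) with P(0)=0, P(10)=1 has the linear solution P(i) = i/10.
P(3) = 3/10.

3/10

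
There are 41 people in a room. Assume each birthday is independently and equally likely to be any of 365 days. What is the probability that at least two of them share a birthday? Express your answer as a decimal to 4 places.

0.9032

It's easier to compute the probability that all 41 are distinct.
P(all distinct) = 365/365 · 364/365 · ··· · 325/365 ≈ 0.0968.
So the probability of at least one match is 1 − 0.0968 = 0.9032.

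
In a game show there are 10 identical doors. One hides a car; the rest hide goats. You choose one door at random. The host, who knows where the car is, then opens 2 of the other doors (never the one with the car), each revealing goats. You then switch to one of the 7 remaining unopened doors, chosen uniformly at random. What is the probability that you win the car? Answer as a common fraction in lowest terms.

9/70

Your original door holds the car with probability 1/10, so the other 9 collectively hold it with probability 9/10.
The host can always find 2 empty doors to open, so the reveals don't change that 9/10; it is now spread over the 7 remaining unopened doors.
P(win by switching) = (9/10) · (1/7) = 9/70.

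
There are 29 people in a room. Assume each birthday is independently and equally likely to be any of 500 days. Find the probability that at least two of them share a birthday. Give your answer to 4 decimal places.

0.5630

It's easier to compute the probability that all 29 are distinct.
P(all distinct) = 500/500 · 499/500 · ··· · 472/500 ≈ 0.4370.
So the probability of at least one match is 1 − 0.4370 = 0.5630.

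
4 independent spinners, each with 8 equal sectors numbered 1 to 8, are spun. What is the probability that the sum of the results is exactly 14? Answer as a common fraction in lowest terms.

There are 8^4 = 4096 equally likely outcomes.
The number of ordered 4-tuples from {1,…,8} summing to 14 is 246.
P(sum = 14) = 246/4096 = 123/2048.

123/2048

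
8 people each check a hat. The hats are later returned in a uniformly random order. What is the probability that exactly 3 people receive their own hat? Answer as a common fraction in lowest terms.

Choose which 3 of the 8 are fixed: C(8,3) = 56 ways.
The remaining 5 must have no fixed point: D(5) = 44.
P = 56·44/40320 = 11/180.

11/180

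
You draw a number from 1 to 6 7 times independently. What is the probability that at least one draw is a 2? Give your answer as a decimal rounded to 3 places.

0.721

P(no draw is a 2) = (5/6)^7 ≈ 0.279.
P(at least one) = 1 − 0.279 = 0.721.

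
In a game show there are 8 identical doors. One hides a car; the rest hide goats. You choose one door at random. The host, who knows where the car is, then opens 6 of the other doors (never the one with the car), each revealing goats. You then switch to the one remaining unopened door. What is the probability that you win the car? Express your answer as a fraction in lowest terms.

Your original door holds the car with probability 1/8, so the other 7 collectively hold it with probability 7/8.
The host can always find 6 empty doors to open, so the reveals don't change that 7/8; it is now spread over the 1 remaining unopened door.
P(win by switching) = (7/8) · (1/1) = 7/8.

7/8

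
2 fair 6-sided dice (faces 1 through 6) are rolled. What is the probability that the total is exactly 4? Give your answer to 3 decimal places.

There are 6^2 = 36 equally likely outcomes.
The number of ordered 2-tuples from {1,…,6} summing to 4 is 3.
P(sum = 4) = 3/36 = 1/12 ≈ 0.083.

0.083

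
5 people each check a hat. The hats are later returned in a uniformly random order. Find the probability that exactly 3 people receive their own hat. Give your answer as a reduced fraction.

Choose which 3 of the 5 are fixed: C(5,3) = 10 ways.
The remaining 2 must have no fixed point: D(2) = 1.
P = 10·1/120 = 1/12.

1/12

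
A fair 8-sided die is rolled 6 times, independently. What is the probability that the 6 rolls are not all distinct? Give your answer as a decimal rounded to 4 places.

P(all 6 different) = 8/8 · 7/8 · ··· · 3/8 ≈ 0.0769.
P(at least two equal) = 1 − 0.0769 = 0.9231.

0.9231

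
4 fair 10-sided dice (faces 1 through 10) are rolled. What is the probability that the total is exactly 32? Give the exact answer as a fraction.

33/2000

There are 10^4 = 10000 equally likely outcomes.
The number of ordered 4-tuples from {1,…,10} summing to 32 is 165.
P(sum = 32) = 165/10000 = 33/2000.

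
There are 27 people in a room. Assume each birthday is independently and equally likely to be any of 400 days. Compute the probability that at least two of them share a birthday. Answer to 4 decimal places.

0.5924

It's easier to compute the probability that all 27 are distinct.
P(all distinct) = 400/400 · 399/400 · ··· · 374/400 ≈ 0.4076.
So the probability of at least one match is 1 − 0.4076 = 0.5924.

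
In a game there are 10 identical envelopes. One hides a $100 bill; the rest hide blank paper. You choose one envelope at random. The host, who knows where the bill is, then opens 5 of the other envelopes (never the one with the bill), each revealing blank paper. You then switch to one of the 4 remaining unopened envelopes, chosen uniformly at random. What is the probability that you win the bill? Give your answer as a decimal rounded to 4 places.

0.2250

Your original envelope holds the bill with probability 1/10, so the other 9 collectively hold it with probability 9/10.
The host can always find 5 empty envelopes to open, so the reveals don't change that 9/10; it is now spread over the 4 remaining unopened envelopes.
P(win by switching) = (9/10) · (1/4) = 9/40 ≈ 0.2250.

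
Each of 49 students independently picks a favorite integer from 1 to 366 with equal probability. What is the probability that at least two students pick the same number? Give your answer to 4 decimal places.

0.9654

It's easier to compute the probability that all 49 are distinct.
P(all distinct) = 366/366 · 365/366 · ··· · 318/366 ≈ 0.0346.
So the probability of at least one match is 1 − 0.0346 = 0.9654.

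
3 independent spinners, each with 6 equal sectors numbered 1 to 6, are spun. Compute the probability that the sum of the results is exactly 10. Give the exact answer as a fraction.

There are 6^3 = 216 equally likely outcomes.
The number of ordered 3-tuples from {1,…,6} summing to 10 is 27.
P(sum = 10) = 27/216 = 1/8.

1/8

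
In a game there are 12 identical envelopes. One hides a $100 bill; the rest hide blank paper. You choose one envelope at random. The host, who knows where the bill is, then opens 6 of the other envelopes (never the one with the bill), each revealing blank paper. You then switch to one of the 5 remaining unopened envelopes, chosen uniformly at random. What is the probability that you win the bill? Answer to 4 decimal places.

0.1833

Your original envelope holds the bill with probability 1/12, so the other 11 collectively hold it with probability 11/12.
The host can always find 6 empty envelopes to open, so the reveals don't change that 11/12; it is now spread over the 5 remaining unopened envelopes.
P(win by switching) = (11/12) · (1/5) = 11/60 ≈ 0.1833.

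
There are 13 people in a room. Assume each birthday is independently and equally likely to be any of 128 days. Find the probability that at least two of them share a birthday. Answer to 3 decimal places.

It's easier to compute the probability that all 13 are distinct.
P(all distinct) = 128/128 · 127/128 · ··· · 116/128 ≈ 0.532.
So the probability of at least one match is 1 − 0.532 = 0.468.

0.468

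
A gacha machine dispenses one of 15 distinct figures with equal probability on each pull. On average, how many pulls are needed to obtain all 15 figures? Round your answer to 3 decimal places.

49.773

After i distinct types are collected, each trial gives a new one with probability (15−i)/15, so the expected wait for the next new type is 15/(15−i).
E = 15/15 + 15/14 + 15/13 + 15/12 + 15/11 + 15/10 + 15/9 + 15/8 + 15/7 + 15/6 + 15/5 + 15/4 + 15/3 + 15/2 + 15/1 = 1195757/24024 ≈ 49.773.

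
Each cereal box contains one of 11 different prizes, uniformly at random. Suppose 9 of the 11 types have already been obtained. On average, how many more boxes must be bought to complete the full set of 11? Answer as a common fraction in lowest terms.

Starting from 9 distinct types, each trial gives a new one with probability (11−i)/11 when i types are held, so the wait for the next new type is 11/(11−i).
E = 11/2 + 11/1 = 33/2.

33/2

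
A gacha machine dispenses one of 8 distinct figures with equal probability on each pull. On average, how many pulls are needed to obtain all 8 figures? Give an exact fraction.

761/35

After i distinct types are collected, each trial gives a new one with probability (8−i)/8, so the expected wait for the next new type is 8/(8−i).
E = 8/8 + 8/7 + 8/6 + 8/5 + 8/4 + 8/3 + 8/2 + 8/1 = 761/35.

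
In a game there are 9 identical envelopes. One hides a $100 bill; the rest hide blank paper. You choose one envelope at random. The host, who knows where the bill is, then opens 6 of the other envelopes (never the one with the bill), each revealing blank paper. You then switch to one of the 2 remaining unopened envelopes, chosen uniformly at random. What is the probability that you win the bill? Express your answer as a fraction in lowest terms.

4/9

Your original envelope holds the bill with probability 1/9, so the other 8 collectively hold it with probability 8/9.
The host can always find 6 empty envelopes to open, so the reveals don't change that 8/9; it is now spread over the 2 remaining unopened envelopes.
P(win by switching) = (8/9) · (1/2) = 4/9.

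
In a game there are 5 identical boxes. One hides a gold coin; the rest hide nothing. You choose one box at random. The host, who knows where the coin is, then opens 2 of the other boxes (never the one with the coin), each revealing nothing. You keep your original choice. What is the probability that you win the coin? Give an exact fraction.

1/5

The host can always open 2 empty boxes regardless of your choice, so the reveals give no information about your original box.
P(win by staying) = 1/5.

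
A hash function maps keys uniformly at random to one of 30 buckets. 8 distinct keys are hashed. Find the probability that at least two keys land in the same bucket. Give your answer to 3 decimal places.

It's easier to compute the probability that all 8 are distinct.
P(all distinct) = 30/30 · 29/30 · ··· · 23/30 ≈ 0.360.
So the probability of at least one match is 1 − 0.360 = 0.640.

0.640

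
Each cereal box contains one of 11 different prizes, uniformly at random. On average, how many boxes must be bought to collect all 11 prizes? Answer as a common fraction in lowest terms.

After i distinct types are collected, each trial gives a new one with probability (11−i)/11, so the expected wait for the next new type is 11/(11−i).
E = 11/11 + 11/10 + 11/9 + 11/8 + 11/7 + 11/6 + 11/5 + 11/4 + 11/3 + 11/2 + 11/1 = 83711/2520.

83711/2520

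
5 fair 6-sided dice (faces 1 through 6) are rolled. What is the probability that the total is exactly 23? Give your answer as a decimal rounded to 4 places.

There are 6^5 = 7776 equally likely outcomes.
The number of ordered 5-tuples from {1,…,6} summing to 23 is 305.
P(sum = 23) = 305/7776 ≈ 0.0392.

0.0392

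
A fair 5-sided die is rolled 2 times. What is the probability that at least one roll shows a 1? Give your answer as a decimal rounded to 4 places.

P(no roll shows a 1) = (4/5)^2 ≈ 0.6400.
P(at least one) = 1 − 0.6400 = 0.3600.

0.3600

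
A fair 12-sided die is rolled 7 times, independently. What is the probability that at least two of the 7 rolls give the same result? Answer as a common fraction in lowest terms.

3071/3456

P(all 7 different) = 12/12 · 11/12 · ··· · 6/12 = 385/3456.
P(at least two equal) = 1 − 385/3456 = 3071/3456.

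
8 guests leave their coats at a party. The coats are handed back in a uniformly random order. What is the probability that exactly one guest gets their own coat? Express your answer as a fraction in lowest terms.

103/280

Choose which one is fixed: C(8,1) = 8 ways.
The remaining 7 must have no fixed point: D(7) = 1854.
P = 8·1854/40320 = 103/280.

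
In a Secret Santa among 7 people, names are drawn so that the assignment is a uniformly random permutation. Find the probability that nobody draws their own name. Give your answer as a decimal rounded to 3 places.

0.368

This is the derangement probability: permutations of 7 with no fixed point.
D(7) = 7! · (1 − 1/1! + 1/2! − ··· + (−1)^7/7!) = 1854.
P = 1854/5040 = 103/280 ≈ 0.368.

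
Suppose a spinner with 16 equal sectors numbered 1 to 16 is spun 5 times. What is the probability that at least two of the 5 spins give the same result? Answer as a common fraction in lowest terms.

4097/8192

P(all 5 different) = 16/16 · 15/16 · ··· · 12/16 = 4095/8192.
P(at least two equal) = 1 − 4095/8192 = 4097/8192.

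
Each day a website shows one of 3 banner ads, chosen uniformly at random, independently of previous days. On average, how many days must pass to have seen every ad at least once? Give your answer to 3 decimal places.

After i distinct types are collected, each trial gives a new one with probability (3−i)/3, so the expected wait for the next new type is 3/(3−i).
E = 3/3 + 3/2 + 3/1 = 11/2 ≈ 5.500.

5.500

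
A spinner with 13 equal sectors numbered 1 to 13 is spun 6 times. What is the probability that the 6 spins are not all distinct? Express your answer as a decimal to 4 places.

0.7440

P(all 6 different) = 13/13 · 12/13 · ··· · 8/13 ≈ 0.2560.
P(at least two equal) = 1 − 0.2560 = 0.7440.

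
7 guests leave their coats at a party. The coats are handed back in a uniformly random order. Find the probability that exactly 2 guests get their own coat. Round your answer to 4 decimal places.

0.1833

Choose which 2 of the 7 are fixed: C(7,2) = 21 ways.
The remaining 5 must have no fixed point: D(5) = 44.
P = 21·44/5040 = 11/60 ≈ 0.1833.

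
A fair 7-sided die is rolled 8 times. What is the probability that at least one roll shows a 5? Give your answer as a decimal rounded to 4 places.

0.7086

P(no roll shows a 5) = (6/7)^8 ≈ 0.2914.
P(at least one) = 1 − 0.2914 = 0.7086.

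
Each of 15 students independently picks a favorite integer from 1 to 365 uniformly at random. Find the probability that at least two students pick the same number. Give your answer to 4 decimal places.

It's easier to compute the probability that all 15 are distinct.
P(all distinct) = 365/365 · 364/365 · ··· · 351/365 ≈ 0.7471.
So the probability of at least one match is 1 − 0.7471 = 0.2529.

0.2529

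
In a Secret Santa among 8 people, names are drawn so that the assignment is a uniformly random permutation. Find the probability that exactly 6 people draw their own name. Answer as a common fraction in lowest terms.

Choose which 6 of the 8 are fixed: C(8,6) = 28 ways.
The remaining 2 must have no fixed point: D(2) = 1.
P = 28·1/40320 = 1/1440.

1/1440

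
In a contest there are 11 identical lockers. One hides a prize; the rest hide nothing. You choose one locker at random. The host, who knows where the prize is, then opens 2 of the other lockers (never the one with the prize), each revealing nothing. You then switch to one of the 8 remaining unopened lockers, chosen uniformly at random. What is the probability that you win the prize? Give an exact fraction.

Your original locker holds the prize with probability 1/11, so the other 10 collectively hold it with probability 10/11.
The host can always find 2 empty lockers to open, so the reveals don't change that 10/11; it is now spread over the 8 remaining unopened lockers.
P(win by switching) = (10/11) · (1/8) = 5/44.

5/44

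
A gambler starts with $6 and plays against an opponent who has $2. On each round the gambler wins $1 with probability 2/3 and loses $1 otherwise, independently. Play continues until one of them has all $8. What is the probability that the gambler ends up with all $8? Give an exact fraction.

84/85

Let r = q/p = (1/3)/(2/3) = 1/2. The recurrence P(i) = p·P(i+1) + q·P(i−1) with P(0)=0, P(8)=1 gives P(i) = (1 − r^i)/(1 − r^8).
P(6) = (1 − (1/2)^6) / (1 − (1/2)^8) = 84/85.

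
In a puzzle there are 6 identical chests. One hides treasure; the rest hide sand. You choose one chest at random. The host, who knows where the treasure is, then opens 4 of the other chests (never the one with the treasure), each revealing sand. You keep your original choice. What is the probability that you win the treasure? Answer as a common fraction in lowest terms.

The host can always open 4 empty chests regardless of your choice, so the reveals give no information about your original chest.
P(win by staying) = 1/6.

1/6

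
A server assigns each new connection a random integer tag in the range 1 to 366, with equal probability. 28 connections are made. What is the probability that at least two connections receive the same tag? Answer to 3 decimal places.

It's easier to compute the probability that all 28 are distinct.
P(all distinct) = 366/366 · 365/366 · ··· · 339/366 ≈ 0.347.
So the probability of at least one match is 1 − 0.347 = 0.653.

0.653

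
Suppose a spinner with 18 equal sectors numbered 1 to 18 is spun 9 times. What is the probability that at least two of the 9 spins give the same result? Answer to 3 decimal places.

P(all 9 different) = 18/18 · 17/18 · ··· · 10/18 ≈ 0.089.
P(at least two equal) = 1 − 0.089 = 0.911.

0.911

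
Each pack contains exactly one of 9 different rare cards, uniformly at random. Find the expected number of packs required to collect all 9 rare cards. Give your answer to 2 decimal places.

25.46

After i distinct types are collected, each trial gives a new one with probability (9−i)/9, so the expected wait for the next new type is 9/(9−i).
E = 9/9 + 9/8 + 9/7 + 9/6 + 9/5 + 9/4 + 9/3 + 9/2 + 9/1 = 7129/280 ≈ 25.46.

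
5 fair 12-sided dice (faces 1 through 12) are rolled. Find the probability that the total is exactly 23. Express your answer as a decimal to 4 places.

There are 12^5 = 248832 equally likely outcomes.
The number of ordered 5-tuples from {1,…,12} summing to 23 is 6265.
P(sum = 23) = 6265/248832 ≈ 0.0252.

0.0252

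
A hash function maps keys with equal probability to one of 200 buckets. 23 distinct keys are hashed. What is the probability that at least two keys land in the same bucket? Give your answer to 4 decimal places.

It's easier to compute the probability that all 23 are distinct.
P(all distinct) = 200/200 · 199/200 · ··· · 178/200 ≈ 0.2684.
So the probability of at least one match is 1 − 0.2684 = 0.7316.

0.7316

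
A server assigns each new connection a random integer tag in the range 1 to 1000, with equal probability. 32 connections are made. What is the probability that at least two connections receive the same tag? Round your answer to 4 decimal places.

0.3943

It's easier to compute the probability that all 32 are distinct.
P(all distinct) = 1000/1000 · 999/1000 · ··· · 969/1000 ≈ 0.6057.
So the probability of at least one match is 1 − 0.6057 = 0.3943.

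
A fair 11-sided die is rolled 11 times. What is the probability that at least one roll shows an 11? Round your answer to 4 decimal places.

0.6495

P(no roll shows an 11) = (10/11)^11 ≈ 0.3505.
P(at least one) = 1 − 0.3505 = 0.6495.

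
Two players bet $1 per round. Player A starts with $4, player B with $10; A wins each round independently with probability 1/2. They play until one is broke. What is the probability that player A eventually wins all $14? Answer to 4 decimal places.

0.2857

With a fair step, P(i) = ½P(i−1) + ½P(i+1) with P(0)=0, P(14)=1 has the linear solution P(i) = i/14.
P(4) = 4/14 = 2/7 ≈ 0.2857.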